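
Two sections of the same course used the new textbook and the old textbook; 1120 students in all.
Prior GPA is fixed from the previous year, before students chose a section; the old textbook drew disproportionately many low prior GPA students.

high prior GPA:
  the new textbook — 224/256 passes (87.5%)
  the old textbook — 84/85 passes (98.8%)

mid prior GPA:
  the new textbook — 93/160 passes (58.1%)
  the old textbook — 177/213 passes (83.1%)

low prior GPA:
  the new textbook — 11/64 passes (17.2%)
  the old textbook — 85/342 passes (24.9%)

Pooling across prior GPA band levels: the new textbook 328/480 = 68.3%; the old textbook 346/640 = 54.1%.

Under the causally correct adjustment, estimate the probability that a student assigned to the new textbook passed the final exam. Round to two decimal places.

Nothing the teaching method does changes prior GPA band; the imbalance is an allocation artefact. With prior GPA band also predicting the outcome, the pooled figure is confounded, and the within-stratum comparison is the causal one.
Standardising the new textbook to the population prior GPA band mix: 0.304·224/256 + 0.333·93/160 + 0.362·11/64 = 0.522.

0.52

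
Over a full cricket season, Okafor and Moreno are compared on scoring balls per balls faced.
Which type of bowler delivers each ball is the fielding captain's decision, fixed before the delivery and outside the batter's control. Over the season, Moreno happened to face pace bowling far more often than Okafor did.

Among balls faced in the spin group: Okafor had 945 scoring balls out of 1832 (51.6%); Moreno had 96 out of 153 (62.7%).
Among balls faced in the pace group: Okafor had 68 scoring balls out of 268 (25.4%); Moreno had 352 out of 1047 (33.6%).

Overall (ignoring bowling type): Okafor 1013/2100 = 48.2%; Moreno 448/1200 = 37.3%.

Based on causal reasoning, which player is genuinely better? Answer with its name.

Moreno

Bowling type satisfies the back-door criterion: it is not a descendant of the player, and it blocks the spurious path from player to outcome. Adjusting for it (i.e., using the within-bowling type rates) gives the causal effect.
Within each level — spin: 51.6% vs 62.7%; pace: 25.4% vs 33.6% — Moreno is higher every time.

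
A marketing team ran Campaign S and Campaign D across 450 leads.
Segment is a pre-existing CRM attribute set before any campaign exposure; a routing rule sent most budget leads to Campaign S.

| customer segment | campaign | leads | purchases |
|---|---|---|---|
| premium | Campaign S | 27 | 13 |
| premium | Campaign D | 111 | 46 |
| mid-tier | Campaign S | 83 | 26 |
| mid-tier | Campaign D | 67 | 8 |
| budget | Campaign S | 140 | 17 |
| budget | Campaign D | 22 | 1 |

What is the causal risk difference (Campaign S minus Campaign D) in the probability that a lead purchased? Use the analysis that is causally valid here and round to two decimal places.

+0.11

Here customer segment is a common cause — it drives both which campaign a case falls under and the outcome. The crude comparison mixes populations; the stratum-specific rates are the causally relevant ones.
Adjusting over the population distribution of customer segment: 0.307·(0.481−0.414) + 0.333·(0.313−0.119) + 0.360·(0.121−0.045) = +0.113.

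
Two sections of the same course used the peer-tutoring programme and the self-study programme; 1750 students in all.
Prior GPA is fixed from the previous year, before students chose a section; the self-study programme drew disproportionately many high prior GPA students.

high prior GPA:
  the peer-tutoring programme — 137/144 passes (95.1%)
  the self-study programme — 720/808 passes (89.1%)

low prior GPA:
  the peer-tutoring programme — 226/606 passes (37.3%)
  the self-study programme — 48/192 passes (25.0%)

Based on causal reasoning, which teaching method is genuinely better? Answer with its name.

the peer-tutoring programme is higher inside every prior GPA band stratum but the self-study programme is higher in aggregate. Whether to stratify depends on how prior GPA band relates to the teaching method.
Nothing the teaching method does changes prior GPA band; the imbalance is an allocation artefact. With prior GPA band also predicting the outcome, the pooled figure is confounded, and the within-stratum comparison is the causal one.
Within each level — high prior GPA: 95.1% vs 89.1%; low prior GPA: 37.3% vs 25.0% — the peer-tutoring programme is higher every time.

the peer-tutoring programme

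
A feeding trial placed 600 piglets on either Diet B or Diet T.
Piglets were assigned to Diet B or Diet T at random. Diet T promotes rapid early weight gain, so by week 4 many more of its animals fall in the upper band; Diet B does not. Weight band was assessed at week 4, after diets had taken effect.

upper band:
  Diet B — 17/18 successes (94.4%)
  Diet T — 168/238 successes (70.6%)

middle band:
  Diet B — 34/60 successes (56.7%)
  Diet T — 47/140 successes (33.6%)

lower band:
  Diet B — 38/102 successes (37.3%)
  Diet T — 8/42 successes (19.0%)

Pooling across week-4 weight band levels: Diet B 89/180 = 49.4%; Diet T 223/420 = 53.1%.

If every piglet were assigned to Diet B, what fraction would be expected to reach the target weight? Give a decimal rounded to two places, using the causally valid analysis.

Diet B is higher inside every week-4 weight band stratum but Diet T is higher in aggregate. Whether to stratify depends on how week-4 weight band relates to the diet.
Week-4 weight band is recorded after the diet and is itself shifted by it — it sits on the causal path from diet to outcome. Conditioning on a mediator would strip out part of the effect we want; the pooled comparison gives the total causal effect.
So P(outcome | do(Diet B)) is just the pooled rate for Diet B: 89/180 = 0.494.

0.49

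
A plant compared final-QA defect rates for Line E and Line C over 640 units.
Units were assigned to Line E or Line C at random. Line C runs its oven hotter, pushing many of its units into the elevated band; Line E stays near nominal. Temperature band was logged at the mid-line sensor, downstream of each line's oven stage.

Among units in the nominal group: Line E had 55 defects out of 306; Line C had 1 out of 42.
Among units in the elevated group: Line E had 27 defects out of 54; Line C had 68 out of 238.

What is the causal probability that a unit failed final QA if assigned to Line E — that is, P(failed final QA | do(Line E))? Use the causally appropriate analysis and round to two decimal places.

Within every in-process temperature band level Line C has the lower rate, yet pooled Line E does — Simpson's reversal.
The distribution of in-process temperature band is itself part of what the line does — it is an intermediate outcome. Holding it fixed would remove that part of the effect; the total effect is the pooled difference.
So P(outcome | do(Line E)) is just the pooled rate for Line E: 82/360 = 0.228.

0.23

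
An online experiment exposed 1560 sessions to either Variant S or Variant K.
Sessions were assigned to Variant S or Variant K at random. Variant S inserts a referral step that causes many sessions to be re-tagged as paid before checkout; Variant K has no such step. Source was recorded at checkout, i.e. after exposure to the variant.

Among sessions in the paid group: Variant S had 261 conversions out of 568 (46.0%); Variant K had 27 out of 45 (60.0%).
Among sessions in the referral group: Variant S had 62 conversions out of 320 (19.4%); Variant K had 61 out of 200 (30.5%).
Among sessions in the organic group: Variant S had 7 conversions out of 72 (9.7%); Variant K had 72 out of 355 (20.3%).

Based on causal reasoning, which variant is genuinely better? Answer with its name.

The traffic source-specific comparison favours Variant K throughout, but the pooled figures favour Variant S. The question is whether to condition on traffic source.
The distribution of traffic source is itself part of what the variant does — it is an intermediate outcome. Holding it fixed would remove that part of the effect; the total effect is the pooled difference.
Pooled: Variant S 34.4% vs Variant K 26.7%; Variant S is higher overall.

Variant S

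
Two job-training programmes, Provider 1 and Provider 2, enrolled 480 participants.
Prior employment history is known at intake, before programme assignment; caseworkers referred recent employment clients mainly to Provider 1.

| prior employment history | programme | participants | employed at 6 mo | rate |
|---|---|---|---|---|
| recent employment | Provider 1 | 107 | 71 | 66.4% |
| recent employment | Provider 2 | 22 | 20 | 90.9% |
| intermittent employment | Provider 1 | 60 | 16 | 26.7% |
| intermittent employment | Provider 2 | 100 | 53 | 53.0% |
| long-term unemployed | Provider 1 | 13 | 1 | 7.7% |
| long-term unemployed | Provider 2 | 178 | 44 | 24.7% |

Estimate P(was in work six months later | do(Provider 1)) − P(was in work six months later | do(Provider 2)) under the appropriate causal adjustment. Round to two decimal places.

Provider 2 is higher inside every prior employment history stratum but Provider 1 is higher in aggregate. Whether to stratify depends on how prior employment history relates to the programme.
Prior employment history differs across programmes for reasons unrelated to any effect of the programme itself, and it separately predicts the outcome — a classic confounder. We must compare within prior employment history levels.
Adjusting over the population distribution of prior employment history: 0.269·(0.664−0.909) + 0.333·(0.267−0.530) + 0.398·(0.077−0.247) = -0.222.

-0.22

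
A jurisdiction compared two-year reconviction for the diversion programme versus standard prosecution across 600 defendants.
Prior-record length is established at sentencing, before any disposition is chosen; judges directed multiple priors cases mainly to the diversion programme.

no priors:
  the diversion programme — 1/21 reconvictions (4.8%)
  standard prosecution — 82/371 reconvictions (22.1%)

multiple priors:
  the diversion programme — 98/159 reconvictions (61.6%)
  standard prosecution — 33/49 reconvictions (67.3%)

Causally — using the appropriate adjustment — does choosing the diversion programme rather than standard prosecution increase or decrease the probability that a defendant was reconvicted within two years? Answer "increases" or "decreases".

Prior-record length satisfies the back-door criterion: it is not a descendant of the disposition, and it blocks the spurious path from disposition to outcome. Adjusting for it (i.e., using the within-prior-record length rates) gives the causal effect.
Within each level — no priors: 4.8% vs 22.1%; multiple priors: 61.6% vs 67.3% — the diversion programme is lower every time.

decreases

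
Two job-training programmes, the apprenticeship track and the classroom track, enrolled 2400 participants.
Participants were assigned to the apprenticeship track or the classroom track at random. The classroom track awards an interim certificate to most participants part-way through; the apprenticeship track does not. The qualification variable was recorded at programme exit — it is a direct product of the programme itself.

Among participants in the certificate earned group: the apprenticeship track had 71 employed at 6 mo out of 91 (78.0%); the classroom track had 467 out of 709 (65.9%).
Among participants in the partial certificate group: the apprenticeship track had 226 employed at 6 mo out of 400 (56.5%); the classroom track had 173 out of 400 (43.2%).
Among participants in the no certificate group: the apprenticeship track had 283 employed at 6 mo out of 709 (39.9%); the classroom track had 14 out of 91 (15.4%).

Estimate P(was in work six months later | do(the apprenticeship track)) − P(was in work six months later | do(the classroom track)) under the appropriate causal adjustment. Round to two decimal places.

Because the programme influences qualification attained during the programme, qualification attained during the programme is a post-treatment mediator, not a confounder. Stratifying on it would bias the estimate; the causal effect is the crude pooled difference.
The causal difference is the pooled difference: 0.483 − 0.545 = -0.062.

-0.06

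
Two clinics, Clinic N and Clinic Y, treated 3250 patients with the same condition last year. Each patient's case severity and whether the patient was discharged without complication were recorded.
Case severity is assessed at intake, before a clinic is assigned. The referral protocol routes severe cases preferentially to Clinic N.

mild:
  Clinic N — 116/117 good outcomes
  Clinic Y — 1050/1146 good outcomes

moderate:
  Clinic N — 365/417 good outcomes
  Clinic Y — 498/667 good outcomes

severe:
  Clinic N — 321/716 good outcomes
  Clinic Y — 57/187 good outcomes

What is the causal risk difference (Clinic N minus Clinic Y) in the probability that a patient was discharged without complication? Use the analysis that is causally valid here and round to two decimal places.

The case severity-specific comparison favours Clinic N throughout, but the pooled figures favour Clinic Y. The question is whether to condition on case severity.
Here case severity is a common cause — it drives both which clinic a case falls under and the outcome. The crude comparison mixes populations; the stratum-specific rates are the causally relevant ones.
Adjusting over the population distribution of case severity: 0.389·(0.991−0.916) + 0.334·(0.875−0.747) + 0.278·(0.448−0.305) = +0.112.

+0.11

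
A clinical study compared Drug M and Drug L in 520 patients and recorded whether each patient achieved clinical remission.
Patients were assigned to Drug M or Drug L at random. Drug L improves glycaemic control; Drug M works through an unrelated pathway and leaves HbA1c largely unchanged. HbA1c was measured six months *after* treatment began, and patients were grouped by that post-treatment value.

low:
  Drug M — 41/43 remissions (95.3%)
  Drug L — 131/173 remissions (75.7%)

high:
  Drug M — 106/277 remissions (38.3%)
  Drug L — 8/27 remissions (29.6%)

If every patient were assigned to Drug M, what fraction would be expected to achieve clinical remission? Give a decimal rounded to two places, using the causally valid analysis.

0.46

Within every HbA1c level Drug M has the higher rate, yet pooled Drug L does — Simpson's reversal.
HbA1c is downstream of the drug. One should not condition on a consequence of treatment, so the overall rates are the right comparison.
So P(outcome | do(Drug M)) is just the pooled rate for Drug M: 147/320 = 0.459.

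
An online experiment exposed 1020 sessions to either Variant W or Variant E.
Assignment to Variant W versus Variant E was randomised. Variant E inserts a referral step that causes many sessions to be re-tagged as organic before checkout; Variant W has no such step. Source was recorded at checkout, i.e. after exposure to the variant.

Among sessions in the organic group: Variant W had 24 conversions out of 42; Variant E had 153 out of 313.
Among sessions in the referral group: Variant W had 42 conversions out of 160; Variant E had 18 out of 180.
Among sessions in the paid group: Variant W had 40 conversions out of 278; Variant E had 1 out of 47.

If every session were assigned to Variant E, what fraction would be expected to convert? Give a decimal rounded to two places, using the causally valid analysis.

Within every traffic source level Variant W has the higher rate, yet pooled Variant E does — Simpson's reversal.
Traffic source lies on the pathway variant → traffic source → outcome, so adjusting for it blocks the indirect effect. For the total causal effect of variant, use the unadjusted pooled rates.
So P(outcome | do(Variant E)) is just the pooled rate for Variant E: 172/540 = 0.319.

0.32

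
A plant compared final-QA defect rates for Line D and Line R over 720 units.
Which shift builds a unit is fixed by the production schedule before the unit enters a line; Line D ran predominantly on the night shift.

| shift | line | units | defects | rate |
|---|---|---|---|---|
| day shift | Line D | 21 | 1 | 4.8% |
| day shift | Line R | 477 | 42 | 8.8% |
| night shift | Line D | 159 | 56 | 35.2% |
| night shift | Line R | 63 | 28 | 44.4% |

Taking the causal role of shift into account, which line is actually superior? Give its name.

Shift satisfies the back-door criterion: it is not a descendant of the line, and it blocks the spurious path from line to outcome. Adjusting for it (i.e., using the within-shift rates) gives the causal effect.
Within each level — day shift: 4.8% vs 8.8%; night shift: 35.2% vs 44.4% — Line D is lower every time.

Line D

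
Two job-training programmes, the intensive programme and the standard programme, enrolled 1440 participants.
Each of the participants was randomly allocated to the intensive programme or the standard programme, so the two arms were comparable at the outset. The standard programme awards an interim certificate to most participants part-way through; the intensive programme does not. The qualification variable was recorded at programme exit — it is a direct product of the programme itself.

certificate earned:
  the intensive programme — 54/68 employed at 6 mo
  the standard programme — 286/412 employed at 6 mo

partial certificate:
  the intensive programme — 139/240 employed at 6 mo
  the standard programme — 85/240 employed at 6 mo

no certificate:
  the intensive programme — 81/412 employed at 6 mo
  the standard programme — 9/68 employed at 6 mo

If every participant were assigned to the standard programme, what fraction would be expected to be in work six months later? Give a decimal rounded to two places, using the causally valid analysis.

0.53

The distribution of qualification attained during the programme is itself part of what the programme does — it is an intermediate outcome. Holding it fixed would remove that part of the effect; the total effect is the pooled difference.
So P(outcome | do(the standard programme)) is just the pooled rate for the standard programme: 380/720 = 0.528.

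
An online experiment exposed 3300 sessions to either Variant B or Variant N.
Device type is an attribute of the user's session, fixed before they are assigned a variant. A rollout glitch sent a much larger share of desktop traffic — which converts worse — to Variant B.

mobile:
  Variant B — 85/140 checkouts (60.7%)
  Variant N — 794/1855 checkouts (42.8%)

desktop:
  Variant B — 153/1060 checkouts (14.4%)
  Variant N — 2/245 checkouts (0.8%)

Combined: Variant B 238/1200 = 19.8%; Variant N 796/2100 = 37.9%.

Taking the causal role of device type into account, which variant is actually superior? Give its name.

Variant B

Here device type is a common cause — it drives both which variant a case falls under and the outcome. The crude comparison mixes populations; the stratum-specific rates are the causally relevant ones.
Within each level — mobile: 60.7% vs 42.8%; desktop: 14.4% vs 0.8% — Variant B is higher every time.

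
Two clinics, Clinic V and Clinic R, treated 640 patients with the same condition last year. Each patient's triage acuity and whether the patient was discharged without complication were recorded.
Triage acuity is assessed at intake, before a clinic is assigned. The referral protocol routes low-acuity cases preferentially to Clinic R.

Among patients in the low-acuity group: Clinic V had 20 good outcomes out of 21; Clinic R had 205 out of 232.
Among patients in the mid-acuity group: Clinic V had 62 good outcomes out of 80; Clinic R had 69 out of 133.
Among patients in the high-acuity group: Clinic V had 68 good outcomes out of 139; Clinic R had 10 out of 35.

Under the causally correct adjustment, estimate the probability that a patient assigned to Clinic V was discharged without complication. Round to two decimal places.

0.77

Triage acuity differs across clinics for reasons unrelated to any effect of the clinic itself, and it separately predicts the outcome — a classic confounder. We must compare within triage acuity levels.
Standardising Clinic V to the population triage acuity mix: 0.395·20/21 + 0.333·62/80 + 0.272·68/139 = 0.767.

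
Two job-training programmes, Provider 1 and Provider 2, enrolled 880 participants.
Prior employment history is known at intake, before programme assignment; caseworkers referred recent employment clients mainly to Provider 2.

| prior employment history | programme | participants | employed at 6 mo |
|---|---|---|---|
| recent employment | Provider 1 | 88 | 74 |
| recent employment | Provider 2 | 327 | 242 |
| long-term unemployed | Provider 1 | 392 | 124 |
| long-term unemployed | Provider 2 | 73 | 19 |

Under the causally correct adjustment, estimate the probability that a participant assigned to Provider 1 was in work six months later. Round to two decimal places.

Provider 1 is higher inside every prior employment history stratum but Provider 2 is higher in aggregate. Whether to stratify depends on how prior employment history relates to the programme.
Prior employment history satisfies the back-door criterion: it is not a descendant of the programme, and it blocks the spurious path from programme to outcome. Adjusting for it (i.e., using the within-prior employment history rates) gives the causal effect.
Standardising Provider 1 to the population prior employment history mix: 0.472·74/88 + 0.528·124/392 = 0.564.

0.56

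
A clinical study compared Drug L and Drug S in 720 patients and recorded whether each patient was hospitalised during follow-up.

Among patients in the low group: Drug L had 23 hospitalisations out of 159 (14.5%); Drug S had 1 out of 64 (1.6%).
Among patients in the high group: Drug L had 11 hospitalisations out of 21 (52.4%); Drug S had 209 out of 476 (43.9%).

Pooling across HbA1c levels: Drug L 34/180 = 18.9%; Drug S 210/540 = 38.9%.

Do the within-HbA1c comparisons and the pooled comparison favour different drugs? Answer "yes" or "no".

yes

Within each HbA1c level (low 14.5% vs 1.6%; high 52.4% vs 43.9%), Drug S has the lower rate every time. Pooled: 18.9% vs 38.9% — Drug L has the lower rate overall. The two comparisons disagree.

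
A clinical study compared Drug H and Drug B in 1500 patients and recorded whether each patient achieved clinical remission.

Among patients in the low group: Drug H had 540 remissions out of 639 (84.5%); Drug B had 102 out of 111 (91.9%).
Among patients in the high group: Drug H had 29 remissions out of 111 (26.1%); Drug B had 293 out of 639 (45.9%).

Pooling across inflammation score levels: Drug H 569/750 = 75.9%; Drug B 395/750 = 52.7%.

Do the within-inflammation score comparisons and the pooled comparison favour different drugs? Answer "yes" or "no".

Within each inflammation score level (low 84.5% vs 91.9%; high 26.1% vs 45.9%), Drug B has the higher rate every time. Pooled: 75.9% vs 52.7% — Drug H has the higher rate overall. The two comparisons disagree.

yes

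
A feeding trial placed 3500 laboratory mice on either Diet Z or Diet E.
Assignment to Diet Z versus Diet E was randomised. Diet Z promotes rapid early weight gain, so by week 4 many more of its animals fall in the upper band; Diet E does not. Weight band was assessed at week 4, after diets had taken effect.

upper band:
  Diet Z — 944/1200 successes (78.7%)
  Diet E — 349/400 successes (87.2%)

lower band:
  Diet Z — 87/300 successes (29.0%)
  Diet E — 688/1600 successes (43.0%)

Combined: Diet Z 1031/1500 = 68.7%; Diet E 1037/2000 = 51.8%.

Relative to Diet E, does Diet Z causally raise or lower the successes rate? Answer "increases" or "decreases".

Within every week-4 weight band level Diet E has the higher rate, yet pooled Diet Z does — Simpson's reversal.
The distribution of week-4 weight band is itself part of what the diet does — it is an intermediate outcome. Holding it fixed would remove that part of the effect; the total effect is the pooled difference.
Pooled: Diet Z 68.7% vs Diet E 51.8%; Diet Z is higher overall.

increases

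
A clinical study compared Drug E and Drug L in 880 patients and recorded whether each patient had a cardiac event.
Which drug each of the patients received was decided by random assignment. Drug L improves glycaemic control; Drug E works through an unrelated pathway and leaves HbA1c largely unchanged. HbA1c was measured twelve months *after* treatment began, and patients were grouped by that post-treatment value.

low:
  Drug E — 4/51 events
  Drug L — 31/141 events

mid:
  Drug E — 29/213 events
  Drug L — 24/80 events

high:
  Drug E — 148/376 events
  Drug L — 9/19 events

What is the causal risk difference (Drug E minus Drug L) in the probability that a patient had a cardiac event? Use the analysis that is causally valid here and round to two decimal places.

The distribution of HbA1c is itself part of what the drug does — it is an intermediate outcome. Holding it fixed would remove that part of the effect; the total effect is the pooled difference.
The causal difference is the pooled difference: 0.283 − 0.267 = +0.016.

+0.02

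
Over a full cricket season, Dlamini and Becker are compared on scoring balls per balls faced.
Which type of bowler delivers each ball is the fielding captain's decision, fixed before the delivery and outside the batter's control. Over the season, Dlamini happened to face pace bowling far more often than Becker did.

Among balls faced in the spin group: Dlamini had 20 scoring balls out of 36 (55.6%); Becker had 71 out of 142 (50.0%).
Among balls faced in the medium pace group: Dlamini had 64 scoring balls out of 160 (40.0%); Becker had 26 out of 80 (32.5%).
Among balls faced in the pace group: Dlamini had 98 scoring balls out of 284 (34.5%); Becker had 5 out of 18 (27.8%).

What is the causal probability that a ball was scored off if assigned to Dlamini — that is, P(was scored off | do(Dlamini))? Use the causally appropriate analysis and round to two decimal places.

0.42

Here bowling type is a common cause — it drives both which player a case falls under and the outcome. The crude comparison mixes populations; the stratum-specific rates are the causally relevant ones.
Standardising Dlamini to the population bowling type mix: 0.247·20/36 + 0.333·64/160 + 0.419·98/284 = 0.415.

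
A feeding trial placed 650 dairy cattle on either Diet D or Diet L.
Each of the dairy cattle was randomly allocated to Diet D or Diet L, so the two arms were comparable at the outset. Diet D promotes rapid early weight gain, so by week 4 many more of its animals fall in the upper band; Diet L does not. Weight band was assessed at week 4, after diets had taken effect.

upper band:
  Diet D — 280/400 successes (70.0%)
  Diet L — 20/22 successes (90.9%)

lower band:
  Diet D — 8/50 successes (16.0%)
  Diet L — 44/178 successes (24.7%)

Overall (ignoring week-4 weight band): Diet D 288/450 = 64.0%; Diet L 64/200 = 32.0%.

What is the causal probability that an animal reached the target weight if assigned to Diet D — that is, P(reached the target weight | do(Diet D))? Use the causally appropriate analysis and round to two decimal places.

The stratified and pooled comparisons disagree (Diet L wins within each week-4 weight band; Diet D wins overall), so the answer turns on the causal role of week-4 weight band.
The distribution of week-4 weight band is itself part of what the diet does — it is an intermediate outcome. Holding it fixed would remove that part of the effect; the total effect is the pooled difference.
So P(outcome | do(Diet D)) is just the pooled rate for Diet D: 288/450 = 0.640.

0.64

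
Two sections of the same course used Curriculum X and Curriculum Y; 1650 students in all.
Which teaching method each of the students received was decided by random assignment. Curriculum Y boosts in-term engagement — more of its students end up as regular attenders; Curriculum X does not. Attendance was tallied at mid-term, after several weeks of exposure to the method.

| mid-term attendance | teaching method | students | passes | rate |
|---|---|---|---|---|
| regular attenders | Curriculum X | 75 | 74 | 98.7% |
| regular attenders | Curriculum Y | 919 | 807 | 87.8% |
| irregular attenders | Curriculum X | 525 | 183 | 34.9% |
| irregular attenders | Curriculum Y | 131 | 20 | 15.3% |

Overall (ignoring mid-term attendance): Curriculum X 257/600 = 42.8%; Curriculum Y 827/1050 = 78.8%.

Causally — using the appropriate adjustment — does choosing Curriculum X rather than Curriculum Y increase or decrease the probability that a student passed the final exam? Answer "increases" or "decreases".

Within every mid-term attendance level Curriculum X has the higher rate, yet pooled Curriculum Y does — Simpson's reversal.
The distribution of mid-term attendance is itself part of what the teaching method does — it is an intermediate outcome. Holding it fixed would remove that part of the effect; the total effect is the pooled difference.
Pooled: Curriculum X 42.8% vs Curriculum Y 78.8%; Curriculum Y is higher overall.

decreases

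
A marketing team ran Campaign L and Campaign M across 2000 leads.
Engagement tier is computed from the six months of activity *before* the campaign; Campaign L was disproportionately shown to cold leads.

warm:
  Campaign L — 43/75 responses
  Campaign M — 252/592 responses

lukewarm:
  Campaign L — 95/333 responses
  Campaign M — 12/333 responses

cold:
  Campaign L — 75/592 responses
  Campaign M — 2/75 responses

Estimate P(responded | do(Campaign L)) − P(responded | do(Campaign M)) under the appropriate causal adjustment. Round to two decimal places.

Campaign L is higher inside every engagement tier stratum but Campaign M is higher in aggregate. Whether to stratify depends on how engagement tier relates to the campaign.
Engagement tier satisfies the back-door criterion: it is not a descendant of the campaign, and it blocks the spurious path from campaign to outcome. Adjusting for it (i.e., using the within-engagement tier rates) gives the causal effect.
Adjusting over the population distribution of engagement tier: 0.334·(0.573−0.426) + 0.333·(0.285−0.036) + 0.334·(0.127−0.027) = +0.166.

+0.17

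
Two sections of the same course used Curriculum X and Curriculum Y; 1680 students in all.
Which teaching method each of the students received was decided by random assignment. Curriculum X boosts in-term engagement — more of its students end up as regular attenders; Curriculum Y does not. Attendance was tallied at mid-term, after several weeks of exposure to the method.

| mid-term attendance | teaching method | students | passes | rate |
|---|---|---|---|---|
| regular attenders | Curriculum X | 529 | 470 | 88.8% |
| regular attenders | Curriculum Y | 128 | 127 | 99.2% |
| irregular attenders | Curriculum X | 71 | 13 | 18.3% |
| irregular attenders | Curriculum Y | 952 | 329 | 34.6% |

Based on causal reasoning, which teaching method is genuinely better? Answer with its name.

The mid-term attendance-specific comparison favours Curriculum Y throughout, but the pooled figures favour Curriculum X. The question is whether to condition on mid-term attendance.
Because the teaching method influences mid-term attendance, mid-term attendance is a post-treatment mediator, not a confounder. Stratifying on it would bias the estimate; the causal effect is the crude pooled difference.
Pooled: Curriculum X 80.5% vs Curriculum Y 42.2%; Curriculum X is higher overall.

Curriculum X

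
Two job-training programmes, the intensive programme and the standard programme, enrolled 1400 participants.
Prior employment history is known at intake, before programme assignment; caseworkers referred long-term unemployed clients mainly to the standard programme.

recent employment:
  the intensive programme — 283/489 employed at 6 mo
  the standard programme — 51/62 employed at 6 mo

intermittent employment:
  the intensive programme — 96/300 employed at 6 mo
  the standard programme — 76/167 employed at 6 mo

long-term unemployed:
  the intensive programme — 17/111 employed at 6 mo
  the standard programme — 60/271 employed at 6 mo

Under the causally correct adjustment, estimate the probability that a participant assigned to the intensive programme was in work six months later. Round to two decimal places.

0.38

The imbalance in prior employment history arose from how participants were allocated, not from anything the programme did; and prior employment history independently affects the outcome. The pooled gap is confounded — condition on prior employment history.
Standardising the intensive programme to the population prior employment history mix: 0.394·283/489 + 0.334·96/300 + 0.273·17/111 = 0.376.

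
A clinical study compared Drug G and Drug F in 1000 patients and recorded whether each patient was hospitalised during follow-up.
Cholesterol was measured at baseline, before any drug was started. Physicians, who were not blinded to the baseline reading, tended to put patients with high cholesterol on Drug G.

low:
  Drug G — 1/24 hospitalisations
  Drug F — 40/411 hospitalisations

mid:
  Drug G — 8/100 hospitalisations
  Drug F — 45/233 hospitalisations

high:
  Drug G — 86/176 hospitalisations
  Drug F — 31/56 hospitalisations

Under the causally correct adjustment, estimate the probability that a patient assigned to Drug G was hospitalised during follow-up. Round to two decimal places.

0.16

Since cholesterol is a pre-existing factor (not a product of the drug) and it affects the outcome on its own, it is a confounder. The stratified rates, not the pooled rate, identify the causal effect.
Standardising Drug G to the population cholesterol mix: 0.435·1/24 + 0.333·8/100 + 0.232·86/176 = 0.158.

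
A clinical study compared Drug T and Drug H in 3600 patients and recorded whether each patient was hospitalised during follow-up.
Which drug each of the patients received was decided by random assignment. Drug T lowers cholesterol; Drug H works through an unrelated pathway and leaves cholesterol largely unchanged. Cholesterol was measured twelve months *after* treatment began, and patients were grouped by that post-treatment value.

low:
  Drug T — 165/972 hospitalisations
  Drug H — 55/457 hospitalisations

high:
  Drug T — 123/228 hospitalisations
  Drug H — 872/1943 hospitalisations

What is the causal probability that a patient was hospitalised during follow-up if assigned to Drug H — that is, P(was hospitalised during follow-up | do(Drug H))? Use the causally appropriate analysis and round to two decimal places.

The stratified and pooled comparisons disagree (Drug H wins within each cholesterol; Drug T wins overall), so the answer turns on the causal role of cholesterol.
Cholesterol lies on the pathway drug → cholesterol → outcome, so adjusting for it blocks the indirect effect. For the total causal effect of drug, use the unadjusted pooled rates.
So P(outcome | do(Drug H)) is just the pooled rate for Drug H: 927/2400 = 0.386.

0.39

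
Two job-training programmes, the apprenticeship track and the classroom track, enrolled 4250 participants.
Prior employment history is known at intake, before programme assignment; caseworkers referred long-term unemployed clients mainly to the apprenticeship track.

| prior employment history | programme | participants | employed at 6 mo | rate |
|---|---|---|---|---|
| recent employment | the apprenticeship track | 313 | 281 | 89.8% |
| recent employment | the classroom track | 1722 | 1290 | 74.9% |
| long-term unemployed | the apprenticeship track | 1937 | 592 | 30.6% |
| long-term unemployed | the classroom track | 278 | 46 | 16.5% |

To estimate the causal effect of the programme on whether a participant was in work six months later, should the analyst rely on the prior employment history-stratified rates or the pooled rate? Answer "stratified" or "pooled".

stratified

The prior employment history-specific comparison favours the apprenticeship track throughout, but the pooled figures favour the classroom track. The question is whether to condition on prior employment history.
Prior employment history is set before the programme has any effect — it is not caused by the programme — and it independently drives the outcome. That makes it a confounder, so the causal comparison is within prior employment history levels.
Within each level — recent employment: 89.8% vs 74.9%; long-term unemployed: 30.6% vs 16.5% — the apprenticeship track is higher every time.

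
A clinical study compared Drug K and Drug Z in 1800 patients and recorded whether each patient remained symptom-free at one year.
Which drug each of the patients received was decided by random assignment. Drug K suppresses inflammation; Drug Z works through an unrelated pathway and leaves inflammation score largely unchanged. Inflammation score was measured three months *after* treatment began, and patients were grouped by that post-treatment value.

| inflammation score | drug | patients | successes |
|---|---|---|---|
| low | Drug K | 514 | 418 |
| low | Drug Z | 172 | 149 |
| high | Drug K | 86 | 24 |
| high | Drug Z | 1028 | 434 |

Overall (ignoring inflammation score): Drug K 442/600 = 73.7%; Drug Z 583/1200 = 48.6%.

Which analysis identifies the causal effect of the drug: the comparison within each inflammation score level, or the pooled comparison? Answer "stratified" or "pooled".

The stratified and pooled comparisons disagree (Drug Z wins within each inflammation score; Drug K wins overall), so the answer turns on the causal role of inflammation score.
Inflammation score is downstream of the drug. One should not condition on a consequence of treatment, so the overall rates are the right comparison.
Pooled: Drug K 73.7% vs Drug Z 48.6%; Drug K is higher overall.

pooled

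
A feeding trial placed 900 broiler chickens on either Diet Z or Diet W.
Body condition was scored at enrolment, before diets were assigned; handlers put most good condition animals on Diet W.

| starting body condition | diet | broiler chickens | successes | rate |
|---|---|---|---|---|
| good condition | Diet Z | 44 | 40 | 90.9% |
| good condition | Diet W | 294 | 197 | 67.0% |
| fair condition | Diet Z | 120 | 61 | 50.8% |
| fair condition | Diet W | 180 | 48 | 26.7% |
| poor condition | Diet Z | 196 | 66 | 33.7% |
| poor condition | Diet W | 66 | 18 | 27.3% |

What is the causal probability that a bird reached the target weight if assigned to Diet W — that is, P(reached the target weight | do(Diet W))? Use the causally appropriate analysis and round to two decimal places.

0.42

Diet Z is higher inside every starting body condition stratum but Diet W is higher in aggregate. Whether to stratify depends on how starting body condition relates to the diet.
Since starting body condition is a pre-existing factor (not a product of the diet) and it affects the outcome on its own, it is a confounder. The stratified rates, not the pooled rate, identify the causal effect.
Standardising Diet W to the population starting body condition mix: 0.376·197/294 + 0.333·48/180 + 0.291·18/66 = 0.420.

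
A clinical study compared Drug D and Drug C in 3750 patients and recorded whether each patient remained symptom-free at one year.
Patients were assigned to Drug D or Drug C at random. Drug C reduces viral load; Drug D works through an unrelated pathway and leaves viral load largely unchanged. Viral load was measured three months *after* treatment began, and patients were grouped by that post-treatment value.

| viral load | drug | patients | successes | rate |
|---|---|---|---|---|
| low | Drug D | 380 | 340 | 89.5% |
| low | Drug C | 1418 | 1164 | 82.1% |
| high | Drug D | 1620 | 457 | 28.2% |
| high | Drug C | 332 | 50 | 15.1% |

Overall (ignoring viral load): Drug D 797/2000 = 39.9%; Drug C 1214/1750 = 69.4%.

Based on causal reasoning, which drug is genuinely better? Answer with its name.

Drug C

The stratified and pooled comparisons disagree (Drug D wins within each viral load; Drug C wins overall), so the answer turns on the causal role of viral load.
Viral load is recorded after the drug and is itself shifted by it — it sits on the causal path from drug to outcome. Conditioning on a mediator would strip out part of the effect we want; the pooled comparison gives the total causal effect.
Pooled: Drug D 39.9% vs Drug C 69.4%; Drug C is higher overall.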